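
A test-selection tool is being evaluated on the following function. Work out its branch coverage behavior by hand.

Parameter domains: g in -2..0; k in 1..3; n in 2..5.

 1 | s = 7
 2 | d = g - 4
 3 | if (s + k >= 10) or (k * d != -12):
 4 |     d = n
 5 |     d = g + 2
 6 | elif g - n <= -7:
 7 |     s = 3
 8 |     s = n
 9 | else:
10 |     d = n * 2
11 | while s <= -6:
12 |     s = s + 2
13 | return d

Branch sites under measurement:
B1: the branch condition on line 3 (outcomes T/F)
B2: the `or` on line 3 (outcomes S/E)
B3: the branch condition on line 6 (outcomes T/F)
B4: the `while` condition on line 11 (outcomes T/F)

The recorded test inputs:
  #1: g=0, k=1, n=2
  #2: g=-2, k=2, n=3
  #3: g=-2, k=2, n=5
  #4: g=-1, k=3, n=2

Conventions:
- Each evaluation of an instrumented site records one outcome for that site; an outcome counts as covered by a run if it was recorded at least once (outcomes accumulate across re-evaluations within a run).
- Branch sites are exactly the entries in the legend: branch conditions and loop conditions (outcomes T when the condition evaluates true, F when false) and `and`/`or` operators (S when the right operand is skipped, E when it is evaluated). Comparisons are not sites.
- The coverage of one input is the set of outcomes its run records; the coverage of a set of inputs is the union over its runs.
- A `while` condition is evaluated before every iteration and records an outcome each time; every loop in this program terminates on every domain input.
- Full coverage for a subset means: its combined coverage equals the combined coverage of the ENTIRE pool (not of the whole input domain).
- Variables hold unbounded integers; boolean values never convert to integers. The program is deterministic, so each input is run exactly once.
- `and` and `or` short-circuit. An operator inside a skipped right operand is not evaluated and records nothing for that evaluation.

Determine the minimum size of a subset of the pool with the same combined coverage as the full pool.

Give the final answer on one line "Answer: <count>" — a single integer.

test 1 (g=0, k=1, n=2) fires B2->E, B1->T, B4->F; hits B1=T, B2=E, B4=F
test 2 (g=-2, k=2, n=3) fires B2->E, B1->F, B3->F, B4->F; hits B1=F, B2=E, B3=F, B4=F
test 3 (g=-2, k=2, n=5) fires B2->E, B1->F, B3->T, B4->F; hits B1=F, B2=E, B3=T, B4=F
test 4 (g=-1, k=3, n=2) fires B2->S, B1->T, B4->F; hits B1=T, B2=S, B4=F
union over all inputs: B1=T, B1=F, B2=S, B2=E, B3=T, B3=F, B4=F (7 outcomes)
no size-1 subset reaches all 7 outcomes (best union: 4/7)
no size-2 subset reaches all 7 outcomes (best union: 6/7)
inputs {2, 3, 4} (size 3) cover everything; no size-3 subset with a lexicographically smaller index list covers all 7

Answer: 3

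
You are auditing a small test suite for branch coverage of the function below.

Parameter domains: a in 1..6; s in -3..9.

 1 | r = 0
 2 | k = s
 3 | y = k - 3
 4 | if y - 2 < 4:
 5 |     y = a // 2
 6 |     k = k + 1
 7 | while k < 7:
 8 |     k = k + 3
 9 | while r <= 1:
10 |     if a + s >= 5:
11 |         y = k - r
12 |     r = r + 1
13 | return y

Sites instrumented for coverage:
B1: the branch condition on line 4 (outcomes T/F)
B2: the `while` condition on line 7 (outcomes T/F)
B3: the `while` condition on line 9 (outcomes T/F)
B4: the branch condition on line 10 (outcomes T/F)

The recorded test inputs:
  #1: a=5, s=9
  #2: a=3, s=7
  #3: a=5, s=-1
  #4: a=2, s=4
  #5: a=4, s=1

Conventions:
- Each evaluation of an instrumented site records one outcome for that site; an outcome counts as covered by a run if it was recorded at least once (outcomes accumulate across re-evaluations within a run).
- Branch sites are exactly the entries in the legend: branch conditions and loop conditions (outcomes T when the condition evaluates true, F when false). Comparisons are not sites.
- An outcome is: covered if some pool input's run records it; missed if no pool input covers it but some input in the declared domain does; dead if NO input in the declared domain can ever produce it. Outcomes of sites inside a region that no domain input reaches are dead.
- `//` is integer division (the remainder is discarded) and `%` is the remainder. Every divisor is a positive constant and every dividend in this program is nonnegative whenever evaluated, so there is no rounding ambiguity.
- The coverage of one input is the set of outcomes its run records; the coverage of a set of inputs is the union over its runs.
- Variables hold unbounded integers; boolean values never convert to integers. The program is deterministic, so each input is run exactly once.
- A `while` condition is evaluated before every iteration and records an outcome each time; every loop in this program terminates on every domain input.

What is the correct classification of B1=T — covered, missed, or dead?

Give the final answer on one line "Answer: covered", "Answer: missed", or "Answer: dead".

B1=T is recorded by pool input(s) 2, 3, 4, 5 -> covered

Answer: covered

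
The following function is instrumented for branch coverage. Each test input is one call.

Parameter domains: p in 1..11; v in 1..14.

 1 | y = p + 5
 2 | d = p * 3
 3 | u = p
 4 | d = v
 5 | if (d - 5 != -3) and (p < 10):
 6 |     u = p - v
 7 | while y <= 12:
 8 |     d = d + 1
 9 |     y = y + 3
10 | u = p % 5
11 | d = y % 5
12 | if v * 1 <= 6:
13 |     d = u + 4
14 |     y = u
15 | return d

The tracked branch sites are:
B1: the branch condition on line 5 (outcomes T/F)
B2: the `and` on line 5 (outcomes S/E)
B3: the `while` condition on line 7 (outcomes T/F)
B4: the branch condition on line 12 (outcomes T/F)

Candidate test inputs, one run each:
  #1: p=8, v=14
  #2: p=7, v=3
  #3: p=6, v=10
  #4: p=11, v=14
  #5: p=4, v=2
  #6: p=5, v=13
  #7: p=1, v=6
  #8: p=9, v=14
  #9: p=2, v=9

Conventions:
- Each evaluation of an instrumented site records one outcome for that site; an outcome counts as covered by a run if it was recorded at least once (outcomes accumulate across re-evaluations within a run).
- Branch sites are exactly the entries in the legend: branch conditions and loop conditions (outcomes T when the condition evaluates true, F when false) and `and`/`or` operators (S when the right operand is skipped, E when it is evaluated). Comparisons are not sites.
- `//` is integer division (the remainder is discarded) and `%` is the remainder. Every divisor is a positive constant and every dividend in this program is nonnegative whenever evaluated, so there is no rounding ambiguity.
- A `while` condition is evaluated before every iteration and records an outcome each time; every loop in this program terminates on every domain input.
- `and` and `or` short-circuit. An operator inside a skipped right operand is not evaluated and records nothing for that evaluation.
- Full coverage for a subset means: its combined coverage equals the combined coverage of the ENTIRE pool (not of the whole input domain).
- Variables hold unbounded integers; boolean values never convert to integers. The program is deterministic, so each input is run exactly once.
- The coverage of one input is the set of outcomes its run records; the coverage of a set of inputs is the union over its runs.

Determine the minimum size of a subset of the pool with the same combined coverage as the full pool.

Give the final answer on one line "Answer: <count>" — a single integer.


run #1 (p=8, v=14) records B1=T, B2=E, B3=F, B4=F
run #2 (p=7, v=3) records B1=T, B2=E, B3=T, B3=F, B4=T
run #3 (p=6, v=10) records B1=T, B2=E, B3=T, B3=F, B4=F
run #4 (p=11, v=14) records B1=F, B2=E, B3=F, B4=F
run #5 (p=4, v=2) records B1=F, B2=S, B3=T, B3=F, B4=T
run #6 (p=5, v=13) records B1=T, B2=E, B3=T, B3=F, B4=F
run #7 (p=1, v=6) records B1=T, B2=E, B3=T, B3=F, B4=T
run #8 (p=9, v=14) records B1=T, B2=E, B3=F, B4=F
run #9 (p=2, v=9) records B1=T, B2=E, B3=T, B3=F, B4=F
union over all inputs: B1=T, B1=F, B2=S, B2=E, B3=T, B3=F, B4=T, B4=F (8 outcomes)
every size-1 subset falls short of the 8 outcomes (best: 5/8)
at size 2, {1, 5} reaches all 8 outcomes; every lexicographically earlier size-2 subset fails
Answer: 2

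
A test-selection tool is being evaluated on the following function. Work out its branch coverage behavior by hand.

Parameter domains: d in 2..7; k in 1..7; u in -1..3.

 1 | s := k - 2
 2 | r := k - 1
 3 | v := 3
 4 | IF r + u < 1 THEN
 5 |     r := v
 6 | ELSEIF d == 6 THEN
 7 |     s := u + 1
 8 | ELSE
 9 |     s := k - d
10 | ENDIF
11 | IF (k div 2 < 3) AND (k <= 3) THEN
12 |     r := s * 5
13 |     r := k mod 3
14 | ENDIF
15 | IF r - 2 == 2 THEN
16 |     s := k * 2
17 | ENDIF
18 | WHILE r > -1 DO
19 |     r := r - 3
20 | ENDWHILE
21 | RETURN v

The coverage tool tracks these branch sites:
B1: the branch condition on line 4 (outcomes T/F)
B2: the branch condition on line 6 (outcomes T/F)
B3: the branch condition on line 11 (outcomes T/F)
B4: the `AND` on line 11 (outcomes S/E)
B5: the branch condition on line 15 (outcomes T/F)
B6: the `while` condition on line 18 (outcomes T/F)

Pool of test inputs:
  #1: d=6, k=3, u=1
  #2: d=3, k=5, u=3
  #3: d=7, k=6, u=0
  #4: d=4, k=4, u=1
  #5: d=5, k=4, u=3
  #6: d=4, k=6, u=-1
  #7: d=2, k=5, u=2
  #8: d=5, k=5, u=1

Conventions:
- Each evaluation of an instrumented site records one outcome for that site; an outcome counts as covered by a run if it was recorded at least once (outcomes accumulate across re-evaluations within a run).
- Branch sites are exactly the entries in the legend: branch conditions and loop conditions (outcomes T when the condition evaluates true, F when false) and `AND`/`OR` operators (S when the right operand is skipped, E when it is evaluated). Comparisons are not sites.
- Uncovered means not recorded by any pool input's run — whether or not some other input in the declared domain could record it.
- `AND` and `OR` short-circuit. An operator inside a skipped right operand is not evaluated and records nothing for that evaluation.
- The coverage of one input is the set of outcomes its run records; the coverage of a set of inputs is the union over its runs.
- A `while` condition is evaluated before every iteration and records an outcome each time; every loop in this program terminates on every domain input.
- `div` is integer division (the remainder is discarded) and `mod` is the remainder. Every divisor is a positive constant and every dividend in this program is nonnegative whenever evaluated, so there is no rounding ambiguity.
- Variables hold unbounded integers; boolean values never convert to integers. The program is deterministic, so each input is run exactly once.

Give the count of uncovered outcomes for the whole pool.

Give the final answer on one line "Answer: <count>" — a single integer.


run #1 (d=6, k=3, u=1) runs B1->F, B2->T, B4->E, B3->T, B5->F, B6->T, B6->F; records B1=F, B2=T, B3=T, B4=E, B5=F, B6=T, B6=F
run #2 (d=3, k=5, u=3) runs B1->F, B2->F, B4->E, B3->F, B5->T, B6->T, B6->T, B6->F; records B1=F, B2=F, B3=F, B4=E, B5=T, B6=T, B6=F
run #3 (d=7, k=6, u=0) runs B1->F, B2->F, B4->S, B3->F, B5->F, B6->T, B6->T, B6->F; records B1=F, B2=F, B3=F, B4=S, B5=F, B6=T, B6=F
run #4 (d=4, k=4, u=1) runs B1->F, B2->F, B4->E, B3->F, B5->F, B6->T, B6->T, B6->F; records B1=F, B2=F, B3=F, B4=E, B5=F, B6=T, B6=F
run #5 (d=5, k=4, u=3) runs B1->F, B2->F, B4->E, B3->F, B5->F, B6->T, B6->T, B6->F; records B1=F, B2=F, B3=F, B4=E, B5=F, B6=T, B6=F
run #6 (d=4, k=6, u=-1) runs B1->F, B2->F, B4->S, B3->F, B5->F, B6->T, B6->T, B6->F; records B1=F, B2=F, B3=F, B4=S, B5=F, B6=T, B6=F
run #7 (d=2, k=5, u=2) runs B1->F, B2->F, B4->E, B3->F, B5->T, B6->T, B6->T, B6->F; records B1=F, B2=F, B3=F, B4=E, B5=T, B6=T, B6=F
run #8 (d=5, k=5, u=1) runs B1->F, B2->F, B4->E, B3->F, B5->T, B6->T, B6->T, B6->F; records B1=F, B2=F, B3=F, B4=E, B5=T, B6=T, B6=F
union over the pool: B1=F, B2=T, B2=F, B3=T, B3=F, B4=S, B4=E, B5=T, B5=F, B6=T, B6=F
uncovered (1 of 12): B1=T
Answer: 1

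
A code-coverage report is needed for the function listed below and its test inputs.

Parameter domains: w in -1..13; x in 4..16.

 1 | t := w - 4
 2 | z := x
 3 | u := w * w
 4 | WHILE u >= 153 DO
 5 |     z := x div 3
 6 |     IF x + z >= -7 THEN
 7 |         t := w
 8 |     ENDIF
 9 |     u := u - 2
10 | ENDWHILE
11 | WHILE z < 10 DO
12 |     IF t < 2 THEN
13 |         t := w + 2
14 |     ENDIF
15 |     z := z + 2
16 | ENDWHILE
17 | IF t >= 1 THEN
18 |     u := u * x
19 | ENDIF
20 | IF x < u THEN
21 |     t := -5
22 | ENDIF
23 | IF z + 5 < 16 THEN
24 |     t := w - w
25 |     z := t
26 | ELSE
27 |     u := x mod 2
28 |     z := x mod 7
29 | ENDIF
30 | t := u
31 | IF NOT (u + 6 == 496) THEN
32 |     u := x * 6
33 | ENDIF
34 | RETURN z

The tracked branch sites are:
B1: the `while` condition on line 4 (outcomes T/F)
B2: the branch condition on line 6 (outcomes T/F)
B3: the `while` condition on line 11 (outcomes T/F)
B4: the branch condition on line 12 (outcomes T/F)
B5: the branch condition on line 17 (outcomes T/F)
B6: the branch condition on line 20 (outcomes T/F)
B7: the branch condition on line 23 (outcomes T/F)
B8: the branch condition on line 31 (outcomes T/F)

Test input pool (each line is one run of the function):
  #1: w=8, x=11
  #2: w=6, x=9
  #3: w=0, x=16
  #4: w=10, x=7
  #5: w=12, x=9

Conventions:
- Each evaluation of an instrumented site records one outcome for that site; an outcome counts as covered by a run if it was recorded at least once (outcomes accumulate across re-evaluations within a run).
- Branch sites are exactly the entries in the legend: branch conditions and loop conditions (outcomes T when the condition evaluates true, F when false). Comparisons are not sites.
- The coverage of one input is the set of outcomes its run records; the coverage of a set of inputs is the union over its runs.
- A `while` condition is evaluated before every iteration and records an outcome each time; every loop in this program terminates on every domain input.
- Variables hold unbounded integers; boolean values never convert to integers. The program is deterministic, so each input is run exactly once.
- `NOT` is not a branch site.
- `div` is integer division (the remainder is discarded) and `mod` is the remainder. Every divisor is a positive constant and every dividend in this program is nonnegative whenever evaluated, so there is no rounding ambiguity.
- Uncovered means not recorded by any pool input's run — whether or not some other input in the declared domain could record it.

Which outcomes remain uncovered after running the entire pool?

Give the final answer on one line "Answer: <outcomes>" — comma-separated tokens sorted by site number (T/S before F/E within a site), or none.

test 1 (w=8, x=11) hits B1=F, B3=F, B5=T, B6=T, B7=F, B8=T
test 2 (w=6, x=9) hits B1=F, B3=T, B3=F, B4=F, B5=T, B6=T, B7=F, B8=T
test 3 (w=0, x=16) hits B1=F, B3=F, B5=F, B6=F, B7=F, B8=T
test 4 (w=10, x=7) hits B1=F, B3=T, B3=F, B4=F, B5=T, B6=T, B7=F, B8=T
test 5 (w=12, x=9) hits B1=F, B3=T, B3=F, B4=F, B5=T, B6=T, B7=F, B8=T
union over the pool: B1=F, B3=T, B3=F, B4=F, B5=T, B5=F, B6=T, B6=F, B7=F, B8=T
uncovered (6 of 16): B1=T, B2=T, B2=F, B4=T, B7=T, B8=F

Answer: B1=T, B2=T, B2=F, B4=T, B7=T, B8=F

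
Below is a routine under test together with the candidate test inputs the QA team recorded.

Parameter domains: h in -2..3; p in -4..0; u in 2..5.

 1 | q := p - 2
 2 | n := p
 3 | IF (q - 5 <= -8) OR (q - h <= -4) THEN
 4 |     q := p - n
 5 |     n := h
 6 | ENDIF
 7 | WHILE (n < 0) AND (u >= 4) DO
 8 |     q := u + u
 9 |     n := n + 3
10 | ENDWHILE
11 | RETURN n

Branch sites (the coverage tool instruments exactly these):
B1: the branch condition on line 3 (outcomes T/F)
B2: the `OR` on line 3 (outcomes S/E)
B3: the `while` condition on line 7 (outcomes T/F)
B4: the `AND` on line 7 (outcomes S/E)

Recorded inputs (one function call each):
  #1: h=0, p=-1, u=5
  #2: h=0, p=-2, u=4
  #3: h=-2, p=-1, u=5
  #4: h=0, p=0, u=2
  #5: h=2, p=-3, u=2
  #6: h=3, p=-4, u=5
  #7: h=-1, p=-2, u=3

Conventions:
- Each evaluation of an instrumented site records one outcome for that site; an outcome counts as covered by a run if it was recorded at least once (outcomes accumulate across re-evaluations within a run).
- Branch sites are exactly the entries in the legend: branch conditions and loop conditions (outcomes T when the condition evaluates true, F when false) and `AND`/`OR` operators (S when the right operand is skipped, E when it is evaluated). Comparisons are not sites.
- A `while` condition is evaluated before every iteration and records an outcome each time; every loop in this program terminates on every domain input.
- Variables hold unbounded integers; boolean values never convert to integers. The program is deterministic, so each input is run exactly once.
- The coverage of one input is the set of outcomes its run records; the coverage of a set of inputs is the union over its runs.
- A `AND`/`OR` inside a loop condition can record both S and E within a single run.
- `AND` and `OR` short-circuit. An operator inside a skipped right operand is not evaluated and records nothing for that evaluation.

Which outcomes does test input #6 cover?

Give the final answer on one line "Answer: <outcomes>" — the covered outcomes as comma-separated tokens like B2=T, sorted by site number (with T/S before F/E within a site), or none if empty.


Event log for input #6 (h=3, p=-4, u=5):
  B2->S, B1->T, B4->S, B3->F
as a set, this run covers: B1=T, B2=S, B3=F, B4=S
Answer: B1=T, B2=S, B3=F, B4=S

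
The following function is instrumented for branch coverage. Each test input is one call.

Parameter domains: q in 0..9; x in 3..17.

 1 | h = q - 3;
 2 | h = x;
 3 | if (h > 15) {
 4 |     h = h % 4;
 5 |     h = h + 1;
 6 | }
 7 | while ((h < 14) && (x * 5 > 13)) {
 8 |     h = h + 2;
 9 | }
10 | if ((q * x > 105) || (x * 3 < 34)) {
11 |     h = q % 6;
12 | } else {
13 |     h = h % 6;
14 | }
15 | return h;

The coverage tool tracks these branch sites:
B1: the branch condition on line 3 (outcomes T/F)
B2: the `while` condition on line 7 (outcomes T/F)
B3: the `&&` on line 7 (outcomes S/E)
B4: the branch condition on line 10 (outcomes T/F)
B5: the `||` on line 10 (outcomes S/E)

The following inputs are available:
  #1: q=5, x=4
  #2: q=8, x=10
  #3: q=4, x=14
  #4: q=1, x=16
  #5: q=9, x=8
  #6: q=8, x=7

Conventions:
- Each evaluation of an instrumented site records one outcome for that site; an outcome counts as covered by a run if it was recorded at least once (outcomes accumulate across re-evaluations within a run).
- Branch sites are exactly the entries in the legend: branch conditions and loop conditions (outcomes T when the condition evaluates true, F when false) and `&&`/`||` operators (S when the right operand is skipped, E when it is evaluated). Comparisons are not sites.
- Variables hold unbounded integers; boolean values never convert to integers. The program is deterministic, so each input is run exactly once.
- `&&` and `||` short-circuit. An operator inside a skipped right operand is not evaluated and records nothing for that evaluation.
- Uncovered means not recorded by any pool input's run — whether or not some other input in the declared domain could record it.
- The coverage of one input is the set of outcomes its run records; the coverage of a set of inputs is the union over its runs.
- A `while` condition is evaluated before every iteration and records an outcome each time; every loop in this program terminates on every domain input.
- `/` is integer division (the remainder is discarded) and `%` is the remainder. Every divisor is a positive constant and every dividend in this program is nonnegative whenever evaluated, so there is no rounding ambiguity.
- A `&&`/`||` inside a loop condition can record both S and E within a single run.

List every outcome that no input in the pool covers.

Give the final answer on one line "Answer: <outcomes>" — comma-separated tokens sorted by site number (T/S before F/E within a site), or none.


run #1 (q=5, x=4) runs B1->F, B3->E, B2->T, B3->E, B2->T, B3->E, B2->T, B3->E, B2->T, B3->E, B2->T, B3->S, B2->F, B5->E, ...; records B1=F, B2=T, B2=F, B3=S, B3=E, B4=T, B5=E
run #2 (q=8, x=10) runs B1->F, B3->E, B2->T, B3->E, B2->T, B3->S, B2->F, B5->E, B4->T; records B1=F, B2=T, B2=F, B3=S, B3=E, B4=T, B5=E
run #3 (q=4, x=14) runs B1->F, B3->S, B2->F, B5->E, B4->F; records B1=F, B2=F, B3=S, B4=F, B5=E
run #4 (q=1, x=16) runs B1->T, B3->E, B2->T, B3->E, B2->T, B3->E, B2->T, B3->E, B2->T, B3->E, B2->T, B3->E, B2->T, B3->E, ...; records B1=T, B2=T, B2=F, B3=S, B3=E, B4=F, B5=E
run #5 (q=9, x=8) runs B1->F, B3->E, B2->T, B3->E, B2->T, B3->E, B2->T, B3->S, B2->F, B5->E, B4->T; records B1=F, B2=T, B2=F, B3=S, B3=E, B4=T, B5=E
run #6 (q=8, x=7) runs B1->F, B3->E, B2->T, B3->E, B2->T, B3->E, B2->T, B3->E, B2->T, B3->S, B2->F, B5->E, B4->T; records B1=F, B2=T, B2=F, B3=S, B3=E, B4=T, B5=E
union over the pool: B1=T, B1=F, B2=T, B2=F, B3=S, B3=E, B4=T, B4=F, B5=E
uncovered (1 of 10): B5=S
Answer: B5=S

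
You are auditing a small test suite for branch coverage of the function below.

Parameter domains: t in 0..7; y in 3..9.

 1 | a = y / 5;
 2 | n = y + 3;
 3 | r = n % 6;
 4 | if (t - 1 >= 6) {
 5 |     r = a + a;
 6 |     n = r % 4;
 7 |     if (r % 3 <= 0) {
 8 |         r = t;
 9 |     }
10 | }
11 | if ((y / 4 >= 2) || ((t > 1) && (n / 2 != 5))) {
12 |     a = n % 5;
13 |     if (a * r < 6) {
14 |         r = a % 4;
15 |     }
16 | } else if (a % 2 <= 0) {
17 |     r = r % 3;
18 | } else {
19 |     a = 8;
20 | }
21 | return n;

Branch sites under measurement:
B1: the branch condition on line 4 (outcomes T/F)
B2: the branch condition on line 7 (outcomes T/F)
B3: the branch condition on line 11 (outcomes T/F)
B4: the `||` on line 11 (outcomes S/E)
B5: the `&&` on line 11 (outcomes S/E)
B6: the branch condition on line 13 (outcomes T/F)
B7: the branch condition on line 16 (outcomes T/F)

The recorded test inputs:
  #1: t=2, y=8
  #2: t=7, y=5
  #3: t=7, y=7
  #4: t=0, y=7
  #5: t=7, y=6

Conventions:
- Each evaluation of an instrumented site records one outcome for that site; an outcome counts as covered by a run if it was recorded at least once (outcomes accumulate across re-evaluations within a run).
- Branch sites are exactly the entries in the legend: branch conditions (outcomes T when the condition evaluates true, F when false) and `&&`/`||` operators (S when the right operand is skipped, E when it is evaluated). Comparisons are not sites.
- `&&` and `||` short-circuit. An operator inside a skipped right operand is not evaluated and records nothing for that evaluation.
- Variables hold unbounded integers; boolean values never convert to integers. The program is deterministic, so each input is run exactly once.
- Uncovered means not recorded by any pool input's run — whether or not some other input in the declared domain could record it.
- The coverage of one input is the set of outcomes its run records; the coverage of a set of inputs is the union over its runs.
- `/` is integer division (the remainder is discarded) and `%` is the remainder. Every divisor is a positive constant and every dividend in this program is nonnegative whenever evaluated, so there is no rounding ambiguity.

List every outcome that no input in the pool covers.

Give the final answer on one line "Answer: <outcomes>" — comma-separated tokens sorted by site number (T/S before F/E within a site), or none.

run #1 (t=2, y=8) runs B1->F, B4->S, B3->T, B6->T; records B1=F, B3=T, B4=S, B6=T
run #2 (t=7, y=5) runs B1->T, B2->F, B4->E, B5->E, B3->T, B6->T; records B1=T, B2=F, B3=T, B4=E, B5=E, B6=T
run #3 (t=7, y=7) runs B1->T, B2->F, B4->E, B5->E, B3->T, B6->T; records B1=T, B2=F, B3=T, B4=E, B5=E, B6=T
run #4 (t=0, y=7) runs B1->F, B4->E, B5->S, B3->F, B7->F; records B1=F, B3=F, B4=E, B5=S, B7=F
run #5 (t=7, y=6) runs B1->T, B2->F, B4->E, B5->E, B3->T, B6->T; records B1=T, B2=F, B3=T, B4=E, B5=E, B6=T
union over the pool: B1=T, B1=F, B2=F, B3=T, B3=F, B4=S, B4=E, B5=S, B5=E, B6=T, B7=F
uncovered (3 of 14): B2=T, B6=F, B7=T

Answer: B2=T, B6=F, B7=T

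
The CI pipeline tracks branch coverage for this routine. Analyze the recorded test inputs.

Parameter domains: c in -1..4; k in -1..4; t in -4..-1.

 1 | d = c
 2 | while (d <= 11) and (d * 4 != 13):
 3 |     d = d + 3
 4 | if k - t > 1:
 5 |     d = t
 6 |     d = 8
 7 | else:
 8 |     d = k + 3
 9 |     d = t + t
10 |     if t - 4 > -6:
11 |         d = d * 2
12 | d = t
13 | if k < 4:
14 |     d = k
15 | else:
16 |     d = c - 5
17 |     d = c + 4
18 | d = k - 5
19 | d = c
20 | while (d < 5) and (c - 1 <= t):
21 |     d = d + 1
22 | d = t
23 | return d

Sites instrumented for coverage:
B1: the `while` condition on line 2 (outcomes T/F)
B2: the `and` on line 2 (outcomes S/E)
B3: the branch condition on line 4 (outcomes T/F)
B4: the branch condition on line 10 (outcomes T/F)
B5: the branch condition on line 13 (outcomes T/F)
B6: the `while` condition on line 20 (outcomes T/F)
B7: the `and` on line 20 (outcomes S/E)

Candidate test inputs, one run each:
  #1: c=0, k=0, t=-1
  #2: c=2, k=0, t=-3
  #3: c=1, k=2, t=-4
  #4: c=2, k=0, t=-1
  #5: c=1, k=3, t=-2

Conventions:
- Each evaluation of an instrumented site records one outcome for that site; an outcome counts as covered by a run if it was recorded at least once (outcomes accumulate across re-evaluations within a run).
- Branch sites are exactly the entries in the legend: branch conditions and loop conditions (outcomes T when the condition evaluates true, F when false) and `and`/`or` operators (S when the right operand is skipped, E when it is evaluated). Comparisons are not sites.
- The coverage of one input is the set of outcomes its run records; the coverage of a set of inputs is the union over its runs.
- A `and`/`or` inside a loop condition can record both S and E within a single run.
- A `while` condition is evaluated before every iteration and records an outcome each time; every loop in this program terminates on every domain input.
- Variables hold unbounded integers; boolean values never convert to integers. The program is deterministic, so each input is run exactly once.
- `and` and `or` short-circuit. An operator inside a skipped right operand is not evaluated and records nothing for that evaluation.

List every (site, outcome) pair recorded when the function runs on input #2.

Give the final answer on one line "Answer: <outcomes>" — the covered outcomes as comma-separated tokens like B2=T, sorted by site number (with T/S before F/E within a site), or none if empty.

Event log for input #2 (c=2, k=0, t=-3):
  B2->E, B1->T, B2->E, B1->T, B2->E, B1->T, B2->E, B1->T, B2->S, B1->F
  B3->T, B5->T, B7->E, B6->F
distinct outcomes covered: B1=T, B1=F, B2=S, B2=E, B3=T, B5=T, B6=F, B7=E

Answer: B1=T, B1=F, B2=S, B2=E, B3=T, B5=T, B6=F, B7=E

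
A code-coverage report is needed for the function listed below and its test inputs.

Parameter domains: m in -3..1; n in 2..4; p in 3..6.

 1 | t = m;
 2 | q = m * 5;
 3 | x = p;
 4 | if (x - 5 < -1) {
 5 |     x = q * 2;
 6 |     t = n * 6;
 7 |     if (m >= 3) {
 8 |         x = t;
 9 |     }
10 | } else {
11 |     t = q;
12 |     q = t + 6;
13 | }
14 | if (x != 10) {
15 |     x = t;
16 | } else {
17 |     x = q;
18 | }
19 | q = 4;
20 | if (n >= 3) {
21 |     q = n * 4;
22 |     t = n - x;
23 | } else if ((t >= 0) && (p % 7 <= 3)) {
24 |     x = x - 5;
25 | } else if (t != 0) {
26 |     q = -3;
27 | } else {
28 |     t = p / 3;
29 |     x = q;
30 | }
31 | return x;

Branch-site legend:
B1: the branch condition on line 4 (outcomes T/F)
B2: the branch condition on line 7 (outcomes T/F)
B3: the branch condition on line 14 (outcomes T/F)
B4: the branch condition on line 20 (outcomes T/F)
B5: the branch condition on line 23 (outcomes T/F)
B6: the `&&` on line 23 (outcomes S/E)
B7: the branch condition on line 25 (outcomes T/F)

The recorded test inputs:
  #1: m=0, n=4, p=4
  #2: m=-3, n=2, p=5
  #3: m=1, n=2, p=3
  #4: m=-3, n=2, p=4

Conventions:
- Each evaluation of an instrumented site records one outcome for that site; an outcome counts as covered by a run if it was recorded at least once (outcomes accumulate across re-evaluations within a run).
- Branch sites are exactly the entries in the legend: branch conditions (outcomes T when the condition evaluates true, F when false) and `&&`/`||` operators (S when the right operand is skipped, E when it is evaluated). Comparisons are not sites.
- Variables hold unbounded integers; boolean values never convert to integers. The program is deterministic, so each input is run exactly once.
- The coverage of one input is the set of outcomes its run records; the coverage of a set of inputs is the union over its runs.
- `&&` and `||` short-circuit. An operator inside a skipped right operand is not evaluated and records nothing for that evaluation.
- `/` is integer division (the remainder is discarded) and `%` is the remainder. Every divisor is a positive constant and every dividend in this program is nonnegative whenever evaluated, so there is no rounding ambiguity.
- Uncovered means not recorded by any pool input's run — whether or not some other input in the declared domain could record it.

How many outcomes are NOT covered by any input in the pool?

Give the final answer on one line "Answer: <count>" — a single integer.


run #1 (m=0, n=4, p=4) runs B1->F, B3->T, B4->T; records B1=F, B3=T, B4=T
run #2 (m=-3, n=2, p=5) runs B1->F, B3->T, B4->F, B6->S, B5->F, B7->T; records B1=F, B3=T, B4=F, B5=F, B6=S, B7=T
run #3 (m=1, n=2, p=3) runs B1->T, B2->F, B3->F, B4->F, B6->E, B5->T; records B1=T, B2=F, B3=F, B4=F, B5=T, B6=E
run #4 (m=-3, n=2, p=4) runs B1->F, B3->T, B4->F, B6->S, B5->F, B7->T; records B1=F, B3=T, B4=F, B5=F, B6=S, B7=T
union over the pool: B1=T, B1=F, B2=F, B3=T, B3=F, B4=T, B4=F, B5=T, B5=F, B6=S, B6=E, B7=T
uncovered (2 of 14): B2=T, B7=F
Answer: 2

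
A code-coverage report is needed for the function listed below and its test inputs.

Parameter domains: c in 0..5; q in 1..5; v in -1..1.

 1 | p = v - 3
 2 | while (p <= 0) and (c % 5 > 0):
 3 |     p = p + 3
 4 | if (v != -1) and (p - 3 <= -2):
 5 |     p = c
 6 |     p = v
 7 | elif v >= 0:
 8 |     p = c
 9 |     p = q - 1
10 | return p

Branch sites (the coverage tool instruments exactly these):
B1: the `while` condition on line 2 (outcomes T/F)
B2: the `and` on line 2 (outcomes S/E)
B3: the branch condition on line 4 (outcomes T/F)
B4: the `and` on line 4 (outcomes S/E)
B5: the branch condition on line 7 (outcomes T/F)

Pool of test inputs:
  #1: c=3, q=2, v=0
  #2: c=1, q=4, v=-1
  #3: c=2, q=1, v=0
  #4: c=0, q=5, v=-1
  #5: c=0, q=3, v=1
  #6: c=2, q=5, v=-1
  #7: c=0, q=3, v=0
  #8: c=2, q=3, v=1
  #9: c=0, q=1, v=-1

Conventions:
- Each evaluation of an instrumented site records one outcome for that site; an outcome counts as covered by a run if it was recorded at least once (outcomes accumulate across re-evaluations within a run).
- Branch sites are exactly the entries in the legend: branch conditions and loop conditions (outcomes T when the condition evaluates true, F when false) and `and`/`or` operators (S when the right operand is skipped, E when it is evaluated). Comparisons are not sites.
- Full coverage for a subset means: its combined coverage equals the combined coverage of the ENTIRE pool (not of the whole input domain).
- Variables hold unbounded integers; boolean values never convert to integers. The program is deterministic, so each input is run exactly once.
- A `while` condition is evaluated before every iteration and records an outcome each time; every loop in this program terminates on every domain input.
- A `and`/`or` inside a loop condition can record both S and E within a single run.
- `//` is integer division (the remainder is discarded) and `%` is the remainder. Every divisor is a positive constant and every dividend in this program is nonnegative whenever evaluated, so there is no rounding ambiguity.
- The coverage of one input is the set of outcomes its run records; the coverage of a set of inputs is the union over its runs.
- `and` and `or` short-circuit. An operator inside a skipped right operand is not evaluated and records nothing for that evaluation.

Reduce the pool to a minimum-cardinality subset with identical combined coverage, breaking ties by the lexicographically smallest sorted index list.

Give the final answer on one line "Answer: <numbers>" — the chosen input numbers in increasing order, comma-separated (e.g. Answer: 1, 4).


test 1 (c=3, q=2, v=0) fires B2->E, B1->T, B2->E, B1->T, B2->S, B1->F, B4->E, B3->F, B5->T; hits B1=T, B1=F, B2=S, B2=E, B3=F, B4=E, B5=T
test 2 (c=1, q=4, v=-1) fires B2->E, B1->T, B2->E, B1->T, B2->S, B1->F, B4->S, B3->F, B5->F; hits B1=T, B1=F, B2=S, B2=E, B3=F, B4=S, B5=F
test 3 (c=2, q=1, v=0) fires B2->E, B1->T, B2->E, B1->T, B2->S, B1->F, B4->E, B3->F, B5->T; hits B1=T, B1=F, B2=S, B2=E, B3=F, B4=E, B5=T
test 4 (c=0, q=5, v=-1) fires B2->E, B1->F, B4->S, B3->F, B5->F; hits B1=F, B2=E, B3=F, B4=S, B5=F
test 5 (c=0, q=3, v=1) fires B2->E, B1->F, B4->E, B3->T; hits B1=F, B2=E, B3=T, B4=E
test 6 (c=2, q=5, v=-1) fires B2->E, B1->T, B2->E, B1->T, B2->S, B1->F, B4->S, B3->F, B5->F; hits B1=T, B1=F, B2=S, B2=E, B3=F, B4=S, B5=F
test 7 (c=0, q=3, v=0) fires B2->E, B1->F, B4->E, B3->T; hits B1=F, B2=E, B3=T, B4=E
test 8 (c=2, q=3, v=1) fires B2->E, B1->T, B2->S, B1->F, B4->E, B3->T; hits B1=T, B1=F, B2=S, B2=E, B3=T, B4=E
test 9 (c=0, q=1, v=-1) fires B2->E, B1->F, B4->S, B3->F, B5->F; hits B1=F, B2=E, B3=F, B4=S, B5=F
pool-wide coverage (10 outcomes): B1=T, B1=F, B2=S, B2=E, B3=T, B3=F, B4=S, B4=E, B5=T, B5=F
size 1 is not enough: best union over all size-1 subsets is 7/10
size 2 is not enough: best union over all size-2 subsets is 9/10
size 3: inputs {1, 2, 5} cover all 10 outcomes, and no lexicographically smaller subset of this size does
Answer: 1, 2, 5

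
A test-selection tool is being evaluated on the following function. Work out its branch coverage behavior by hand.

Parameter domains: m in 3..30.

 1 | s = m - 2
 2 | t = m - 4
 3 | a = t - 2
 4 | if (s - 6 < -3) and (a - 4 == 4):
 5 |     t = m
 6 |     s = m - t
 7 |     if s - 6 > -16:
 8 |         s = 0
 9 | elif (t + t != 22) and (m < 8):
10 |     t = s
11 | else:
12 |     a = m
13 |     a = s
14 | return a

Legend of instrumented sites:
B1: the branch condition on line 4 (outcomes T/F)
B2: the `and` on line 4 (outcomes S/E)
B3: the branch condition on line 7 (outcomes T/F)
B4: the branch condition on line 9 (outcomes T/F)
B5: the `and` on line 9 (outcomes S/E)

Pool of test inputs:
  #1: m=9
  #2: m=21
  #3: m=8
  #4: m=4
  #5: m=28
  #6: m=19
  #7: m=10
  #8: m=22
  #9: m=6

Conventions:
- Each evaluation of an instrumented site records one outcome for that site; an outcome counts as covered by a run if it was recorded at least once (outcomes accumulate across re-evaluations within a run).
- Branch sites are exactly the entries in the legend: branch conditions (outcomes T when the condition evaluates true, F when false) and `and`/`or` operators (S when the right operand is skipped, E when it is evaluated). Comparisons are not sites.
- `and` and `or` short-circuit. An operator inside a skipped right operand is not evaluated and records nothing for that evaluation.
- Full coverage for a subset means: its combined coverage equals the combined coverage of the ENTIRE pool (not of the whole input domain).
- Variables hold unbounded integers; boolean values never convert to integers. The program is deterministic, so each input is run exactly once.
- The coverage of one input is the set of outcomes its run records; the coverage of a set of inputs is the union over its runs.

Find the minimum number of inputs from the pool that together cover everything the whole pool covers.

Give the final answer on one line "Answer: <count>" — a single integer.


input #1, m=9: events B2->S, B1->F, B5->E, B4->F; outcomes B1=F, B2=S, B4=F, B5=E
input #2, m=21: events B2->S, B1->F, B5->E, B4->F; outcomes B1=F, B2=S, B4=F, B5=E
input #3, m=8: events B2->S, B1->F, B5->E, B4->F; outcomes B1=F, B2=S, B4=F, B5=E
input #4, m=4: events B2->E, B1->F, B5->E, B4->T; outcomes B1=F, B2=E, B4=T, B5=E
input #5, m=28: events B2->S, B1->F, B5->E, B4->F; outcomes B1=F, B2=S, B4=F, B5=E
input #6, m=19: events B2->S, B1->F, B5->E, B4->F; outcomes B1=F, B2=S, B4=F, B5=E
input #7, m=10: events B2->S, B1->F, B5->E, B4->F; outcomes B1=F, B2=S, B4=F, B5=E
input #8, m=22: events B2->S, B1->F, B5->E, B4->F; outcomes B1=F, B2=S, B4=F, B5=E
input #9, m=6: events B2->S, B1->F, B5->E, B4->T; outcomes B1=F, B2=S, B4=T, B5=E
the full pool covers 6 outcomes: B1=F, B2=S, B2=E, B4=T, B4=F, B5=E
size 1 is not enough: best union over all size-1 subsets is 4/6
at size 2, {1, 4} reaches all 6 outcomes; every lexicographically earlier size-2 subset fails
Answer: 2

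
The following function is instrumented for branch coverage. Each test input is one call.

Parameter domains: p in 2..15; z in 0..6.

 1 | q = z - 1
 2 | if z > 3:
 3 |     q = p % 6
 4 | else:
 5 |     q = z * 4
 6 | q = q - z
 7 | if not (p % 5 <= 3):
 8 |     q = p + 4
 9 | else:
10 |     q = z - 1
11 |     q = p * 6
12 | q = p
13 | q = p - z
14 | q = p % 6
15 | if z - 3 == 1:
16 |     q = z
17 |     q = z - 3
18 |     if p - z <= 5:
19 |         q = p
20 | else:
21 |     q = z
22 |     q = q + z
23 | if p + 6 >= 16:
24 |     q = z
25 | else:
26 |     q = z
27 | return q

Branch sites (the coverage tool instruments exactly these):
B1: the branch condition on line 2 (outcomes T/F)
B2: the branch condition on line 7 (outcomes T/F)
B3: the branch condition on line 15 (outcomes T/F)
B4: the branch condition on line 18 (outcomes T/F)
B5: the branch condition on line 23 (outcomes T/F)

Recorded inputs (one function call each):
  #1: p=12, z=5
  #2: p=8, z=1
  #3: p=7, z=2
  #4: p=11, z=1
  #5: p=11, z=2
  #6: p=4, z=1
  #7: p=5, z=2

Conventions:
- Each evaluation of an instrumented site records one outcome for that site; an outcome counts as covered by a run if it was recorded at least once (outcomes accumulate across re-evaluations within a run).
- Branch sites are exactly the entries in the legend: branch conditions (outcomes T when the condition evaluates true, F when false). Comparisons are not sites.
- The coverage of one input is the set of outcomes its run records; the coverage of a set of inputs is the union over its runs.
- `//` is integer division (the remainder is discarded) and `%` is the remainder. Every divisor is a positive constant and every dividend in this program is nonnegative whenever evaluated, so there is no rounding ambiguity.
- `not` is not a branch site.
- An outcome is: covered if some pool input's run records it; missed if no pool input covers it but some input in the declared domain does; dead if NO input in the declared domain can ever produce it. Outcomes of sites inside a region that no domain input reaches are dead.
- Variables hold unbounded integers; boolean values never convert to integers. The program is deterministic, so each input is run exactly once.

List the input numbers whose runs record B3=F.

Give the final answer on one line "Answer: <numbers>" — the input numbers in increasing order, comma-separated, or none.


input #1 (p=12, z=5): records B3=F
input #2 (p=8, z=1): records B3=F
input #3 (p=7, z=2): records B3=F
input #4 (p=11, z=1): records B3=F
input #5 (p=11, z=2): records B3=F
input #6 (p=4, z=1): records B3=F
input #7 (p=5, z=2): records B3=F
Answer: 1, 2, 3, 4, 5, 6, 7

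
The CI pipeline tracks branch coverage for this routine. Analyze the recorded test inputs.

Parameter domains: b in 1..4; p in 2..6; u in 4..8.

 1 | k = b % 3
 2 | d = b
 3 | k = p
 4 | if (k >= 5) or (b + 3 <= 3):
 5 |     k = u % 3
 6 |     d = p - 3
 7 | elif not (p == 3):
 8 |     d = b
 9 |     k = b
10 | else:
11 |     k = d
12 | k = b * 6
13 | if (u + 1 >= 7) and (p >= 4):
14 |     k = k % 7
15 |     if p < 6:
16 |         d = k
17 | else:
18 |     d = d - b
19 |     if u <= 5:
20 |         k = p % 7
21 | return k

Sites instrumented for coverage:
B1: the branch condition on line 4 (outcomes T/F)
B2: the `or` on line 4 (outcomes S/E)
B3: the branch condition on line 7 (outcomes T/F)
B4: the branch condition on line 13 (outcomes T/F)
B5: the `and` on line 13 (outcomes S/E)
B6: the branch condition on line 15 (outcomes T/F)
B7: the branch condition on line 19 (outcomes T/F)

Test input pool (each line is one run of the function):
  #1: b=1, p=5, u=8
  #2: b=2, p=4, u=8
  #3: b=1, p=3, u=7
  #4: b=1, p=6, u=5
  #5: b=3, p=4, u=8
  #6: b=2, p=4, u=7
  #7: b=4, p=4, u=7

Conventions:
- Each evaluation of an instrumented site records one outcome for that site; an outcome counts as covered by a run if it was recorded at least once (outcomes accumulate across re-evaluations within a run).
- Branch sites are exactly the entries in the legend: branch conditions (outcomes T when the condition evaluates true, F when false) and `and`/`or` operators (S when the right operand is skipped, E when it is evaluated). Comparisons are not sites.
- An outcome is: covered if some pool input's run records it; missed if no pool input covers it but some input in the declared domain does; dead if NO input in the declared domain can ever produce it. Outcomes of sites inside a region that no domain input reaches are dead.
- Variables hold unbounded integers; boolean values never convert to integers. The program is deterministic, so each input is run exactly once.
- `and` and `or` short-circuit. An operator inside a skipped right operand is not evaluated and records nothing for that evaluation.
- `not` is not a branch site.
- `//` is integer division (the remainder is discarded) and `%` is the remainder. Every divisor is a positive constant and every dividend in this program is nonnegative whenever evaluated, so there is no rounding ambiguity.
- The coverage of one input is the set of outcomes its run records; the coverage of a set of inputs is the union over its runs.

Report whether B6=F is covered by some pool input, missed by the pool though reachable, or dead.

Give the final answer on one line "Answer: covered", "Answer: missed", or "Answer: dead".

no pool input records B6=F
but domain input (b=1, p=6, u=6) does record it -> reachable, so missed

Answer: missed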